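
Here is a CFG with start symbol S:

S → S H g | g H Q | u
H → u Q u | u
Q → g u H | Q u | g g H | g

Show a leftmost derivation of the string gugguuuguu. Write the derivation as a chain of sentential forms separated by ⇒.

S ⇒ gHQ   [S → g H Q]
gHQ ⇒ guQuQ   [H → u Q u]
guQuQ ⇒ guQuuQ   [Q → Q u]
guQuuQ ⇒ guggHuuQ   [Q → g g H]
guggHuuQ ⇒ gugguuuQ   [H → u]
gugguuuQ ⇒ gugguuuguH   [Q → g u H]
gugguuuguH ⇒ gugguuuguu   [H → u]

S ⇒ gHQ ⇒ guQuQ ⇒ guQuuQ ⇒ guggHuuQ ⇒ gugguuuQ ⇒ gugguuuguH ⇒ gugguuuguu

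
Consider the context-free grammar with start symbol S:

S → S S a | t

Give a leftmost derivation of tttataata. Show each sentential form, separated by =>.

S=>SSa=>SSaSa=>tSaSa=>tSSaaSa=>tSSaSaaSa=>ttSaSaaSa=>tttaSaaSa=>tttataaSa=>tttataata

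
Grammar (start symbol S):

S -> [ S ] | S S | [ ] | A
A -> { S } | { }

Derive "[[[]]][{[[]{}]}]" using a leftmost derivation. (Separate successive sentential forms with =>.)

S => SS   [S -> S S]
SS => [S]S   [S -> [ S ]]
[S]S => [[S]]S   [S -> [ S ]]
[[S]]S => [[[]]]S   [S -> [ ]]
[[[]]]S => [[[]]][S]   [S -> [ S ]]
[[[]]][S] => [[[]]][A]   [S -> A]
[[[]]][A] => [[[]]][{S}]   [A -> { S }]
[[[]]][{S}] => [[[]]][{[S]}]   [S -> [ S ]]
[[[]]][{[S]}] => [[[]]][{[SS]}]   [S -> S S]
[[[]]][{[SS]}] => [[[]]][{[[]S]}]   [S -> [ ]]
[[[]]][{[[]S]}] => [[[]]][{[[]A]}]   [S -> A]
[[[]]][{[[]A]}] => [[[]]][{[[]{}]}]   [A -> { }]

S => SS => [S]S => [[S]]S => [[[]]]S => [[[]]][S] => [[[]]][A] => [[[]]][{S}] => [[[]]][{[S]}] => [[[]]][{[SS]}] => [[[]]][{[[]S]}] => [[[]]][{[[]A]}] => [[[]]][{[[]{}]}]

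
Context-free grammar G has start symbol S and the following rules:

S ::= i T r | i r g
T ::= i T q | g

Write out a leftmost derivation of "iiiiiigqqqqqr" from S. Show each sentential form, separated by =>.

S => iTr => iiTqr => iiiTqqr => iiiiTqqqr => iiiiiTqqqqr => iiiiiiTqqqqqr => iiiiiigqqqqqr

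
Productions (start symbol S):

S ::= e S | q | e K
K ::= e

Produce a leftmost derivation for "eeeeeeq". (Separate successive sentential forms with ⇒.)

S ⇒ eS ⇒ eeS ⇒ eeeS ⇒ eeeeS ⇒ eeeeeS ⇒ eeeeeeS ⇒ eeeeeeq

S ⇒ eS   [S ::= e S]
eS ⇒ eeS   [S ::= e S]
eeS ⇒ eeeS   [S ::= e S]
eeeS ⇒ eeeeS   [S ::= e S]
eeeeS ⇒ eeeeeS   [S ::= e S]
eeeeeS ⇒ eeeeeeS   [S ::= e S]
eeeeeeS ⇒ eeeeeeq   [S ::= q]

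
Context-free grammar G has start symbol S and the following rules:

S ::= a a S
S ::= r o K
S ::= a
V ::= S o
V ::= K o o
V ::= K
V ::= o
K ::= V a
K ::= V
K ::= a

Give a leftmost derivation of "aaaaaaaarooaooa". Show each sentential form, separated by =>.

S => aaS => aaaaS => aaaaaaS => aaaaaaaaS => aaaaaaaaroK => aaaaaaaaroVa => aaaaaaaaroKooa => aaaaaaaaroVaooa => aaaaaaaarooaooa

S => aaS   [S ::= a a S]
aaS => aaaaS   [S ::= a a S]
aaaaS => aaaaaaS   [S ::= a a S]
aaaaaaS => aaaaaaaaS   [S ::= a a S]
aaaaaaaaS => aaaaaaaaroK   [S ::= r o K]
aaaaaaaaroK => aaaaaaaaroVa   [K ::= V a]
aaaaaaaaroVa => aaaaaaaaroKooa   [V ::= K o o]
aaaaaaaaroKooa => aaaaaaaaroVaooa   [K ::= V a]
aaaaaaaaroVaooa => aaaaaaaarooaooa   [V ::= o]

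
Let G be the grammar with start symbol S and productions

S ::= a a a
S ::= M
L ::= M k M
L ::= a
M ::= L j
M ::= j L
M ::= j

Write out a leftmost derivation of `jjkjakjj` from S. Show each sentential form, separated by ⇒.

S ⇒ M ⇒ Lj ⇒ MkMj ⇒ jLkMj ⇒ jMkMkMj ⇒ jjkMkMj ⇒ jjkjLkMj ⇒ jjkjakMj ⇒ jjkjakjj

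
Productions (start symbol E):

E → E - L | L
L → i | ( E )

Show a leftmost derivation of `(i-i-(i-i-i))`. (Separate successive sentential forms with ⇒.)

E⇒L⇒(E)⇒(E-L)⇒(E-L-L)⇒(L-L-L)⇒(i-L-L)⇒(i-i-L)⇒(i-i-(E))⇒(i-i-(E-L))⇒(i-i-(E-L-L))⇒(i-i-(L-L-L))⇒(i-i-(i-L-L))⇒(i-i-(i-i-L))⇒(i-i-(i-i-i))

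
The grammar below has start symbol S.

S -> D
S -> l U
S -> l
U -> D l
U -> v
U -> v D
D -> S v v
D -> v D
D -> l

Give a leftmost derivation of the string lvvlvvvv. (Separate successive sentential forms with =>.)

S => D   [S -> D]
D => Svv   [D -> S v v]
Svv => lUvv   [S -> l U]
lUvv => lvDvv   [U -> v D]
lvDvv => lvvDvv   [D -> v D]
lvvDvv => lvvSvvvv   [D -> S v v]
lvvSvvvv => lvvDvvvv   [S -> D]
lvvDvvvv => lvvlvvvv   [D -> l]

S => D => Svv => lUvv => lvDvv => lvvDvv => lvvSvvvv => lvvDvvvv => lvvlvvvv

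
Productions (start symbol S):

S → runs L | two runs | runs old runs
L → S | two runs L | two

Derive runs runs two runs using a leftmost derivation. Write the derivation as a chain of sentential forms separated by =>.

S => runs L   [S → runs L]
runs L => runs S   [L → S]
runs S => runs runs L   [S → runs L]
runs runs L => runs runs S   [L → S]
runs runs S => runs runs two runs   [S → two runs]

S => runs L => runs S => runs runs L => runs runs S => runs runs two runs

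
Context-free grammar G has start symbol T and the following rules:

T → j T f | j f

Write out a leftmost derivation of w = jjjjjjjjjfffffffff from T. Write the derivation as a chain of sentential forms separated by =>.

T => jTf   [T → j T f]
jTf => jjTff   [T → j T f]
jjTff => jjjTfff   [T → j T f]
jjjTfff => jjjjTffff   [T → j T f]
jjjjTffff => jjjjjTfffff   [T → j T f]
jjjjjTfffff => jjjjjjTffffff   [T → j T f]
jjjjjjTffffff => jjjjjjjTfffffff   [T → j T f]
jjjjjjjTfffffff => jjjjjjjjTffffffff   [T → j T f]
jjjjjjjjTffffffff => jjjjjjjjjfffffffff   [T → j f]

T=>jTf=>jjTff=>jjjTfff=>jjjjTffff=>jjjjjTfffff=>jjjjjjTffffff=>jjjjjjjTfffffff=>jjjjjjjjTffffffff=>jjjjjjjjjfffffffff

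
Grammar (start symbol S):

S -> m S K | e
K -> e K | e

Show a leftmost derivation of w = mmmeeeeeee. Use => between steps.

S => mSK => mmSKK => mmmSKKK => mmmeKKK => mmmeeKK => mmmeeeKK => mmmeeeeKK => mmmeeeeeKK => mmmeeeeeeK => mmmeeeeeee

S => mSK   [S -> m S K]
mSK => mmSKK   [S -> m S K]
mmSKK => mmmSKKK   [S -> m S K]
mmmSKKK => mmmeKKK   [S -> e]
mmmeKKK => mmmeeKK   [K -> e]
mmmeeKK => mmmeeeKK   [K -> e K]
mmmeeeKK => mmmeeeeKK   [K -> e K]
mmmeeeeKK => mmmeeeeeKK   [K -> e K]
mmmeeeeeKK => mmmeeeeeeK   [K -> e]
mmmeeeeeeK => mmmeeeeeee   [K -> e]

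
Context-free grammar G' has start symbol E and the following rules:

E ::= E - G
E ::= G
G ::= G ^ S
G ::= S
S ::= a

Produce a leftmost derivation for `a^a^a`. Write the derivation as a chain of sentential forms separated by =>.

E => G   [E ::= G]
G => G^S   [G ::= G ^ S]
G^S => G^S^S   [G ::= G ^ S]
G^S^S => S^S^S   [G ::= S]
S^S^S => a^S^S   [S ::= a]
a^S^S => a^a^S   [S ::= a]
a^a^S => a^a^a   [S ::= a]

E=>G=>G^S=>G^S^S=>S^S^S=>a^S^S=>a^a^S=>a^a^a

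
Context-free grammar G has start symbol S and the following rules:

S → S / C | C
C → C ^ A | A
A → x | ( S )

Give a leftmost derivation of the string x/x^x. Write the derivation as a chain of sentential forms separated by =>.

S => S/C => C/C => A/C => x/C => x/C^A => x/A^A => x/x^A => x/x^x

S => S/C   [S → S / C]
S/C => C/C   [S → C]
C/C => A/C   [C → A]
A/C => x/C   [A → x]
x/C => x/C^A   [C → C ^ A]
x/C^A => x/A^A   [C → A]
x/A^A => x/x^A   [A → x]
x/x^A => x/x^x   [A → x]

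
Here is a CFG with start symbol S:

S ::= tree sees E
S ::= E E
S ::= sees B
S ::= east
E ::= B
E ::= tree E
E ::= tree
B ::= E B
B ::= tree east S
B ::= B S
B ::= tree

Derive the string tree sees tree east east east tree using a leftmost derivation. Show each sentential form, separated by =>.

S => tree sees E => tree sees B => tree sees E B => tree sees B B => tree sees B S B => tree sees tree east S S B => tree sees tree east east S B => tree sees tree east east east B => tree sees tree east east east tree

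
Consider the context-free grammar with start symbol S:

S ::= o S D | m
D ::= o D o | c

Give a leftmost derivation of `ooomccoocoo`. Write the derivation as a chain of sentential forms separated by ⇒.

S ⇒ oSD   [S ::= o S D]
oSD ⇒ ooSDD   [S ::= o S D]
ooSDD ⇒ oooSDDD   [S ::= o S D]
oooSDDD ⇒ ooomDDD   [S ::= m]
ooomDDD ⇒ ooomcDD   [D ::= c]
ooomcDD ⇒ ooomccD   [D ::= c]
ooomccD ⇒ ooomccoDo   [D ::= o D o]
ooomccoDo ⇒ ooomccooDoo   [D ::= o D o]
ooomccooDoo ⇒ ooomccoocoo   [D ::= c]

S ⇒ oSD ⇒ ooSDD ⇒ oooSDDD ⇒ ooomDDD ⇒ ooomcDD ⇒ ooomccD ⇒ ooomccoDo ⇒ ooomccooDoo ⇒ ooomccoocoo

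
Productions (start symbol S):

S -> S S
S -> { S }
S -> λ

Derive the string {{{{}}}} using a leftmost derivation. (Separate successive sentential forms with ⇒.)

S ⇒ {S} ⇒ {{S}} ⇒ {{SS}} ⇒ {{{S}S}} ⇒ {{{{S}}S}} ⇒ {{{{}}S}} ⇒ {{{{}}}}

S ⇒ {S}   [S -> { S }]
{S} ⇒ {{S}}   [S -> { S }]
{{S}} ⇒ {{SS}}   [S -> S S]
{{SS}} ⇒ {{{S}S}}   [S -> { S }]
{{{S}S}} ⇒ {{{{S}}S}}   [S -> { S }]
{{{{S}}S}} ⇒ {{{{}}S}}   [S -> λ]
{{{{}}S}} ⇒ {{{{}}}}   [S -> λ]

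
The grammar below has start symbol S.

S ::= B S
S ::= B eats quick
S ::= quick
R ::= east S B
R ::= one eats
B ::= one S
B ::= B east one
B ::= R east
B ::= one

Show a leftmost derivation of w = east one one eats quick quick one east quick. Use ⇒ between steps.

S ⇒ B S ⇒ R east S ⇒ east S B east S ⇒ east B S B east S ⇒ east one S S B east S ⇒ east one B eats quick S B east S ⇒ east one one eats quick S B east S ⇒ east one one eats quick quick B east S ⇒ east one one eats quick quick one east S ⇒ east one one eats quick quick one east quick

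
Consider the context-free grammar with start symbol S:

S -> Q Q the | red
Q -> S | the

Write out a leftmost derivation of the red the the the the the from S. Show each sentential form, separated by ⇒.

S ⇒ Q Q the ⇒ S Q the ⇒ Q Q the Q the ⇒ the Q the Q the ⇒ the S the Q the ⇒ the Q Q the the Q the ⇒ the S Q the the Q the ⇒ the red Q the the Q the ⇒ the red the the the Q the ⇒ the red the the the the the

S ⇒ Q Q the   [S -> Q Q the]
Q Q the ⇒ S Q the   [Q -> S]
S Q the ⇒ Q Q the Q the   [S -> Q Q the]
Q Q the Q the ⇒ the Q the Q the   [Q -> the]
the Q the Q the ⇒ the S the Q the   [Q -> S]
the S the Q the ⇒ the Q Q the the Q the   [S -> Q Q the]
the Q Q the the Q the ⇒ the S Q the the Q the   [Q -> S]
the S Q the the Q the ⇒ the red Q the the Q the   [S -> red]
the red Q the the Q the ⇒ the red the the the Q the   [Q -> the]
the red the the the Q the ⇒ the red the the the the the   [Q -> the]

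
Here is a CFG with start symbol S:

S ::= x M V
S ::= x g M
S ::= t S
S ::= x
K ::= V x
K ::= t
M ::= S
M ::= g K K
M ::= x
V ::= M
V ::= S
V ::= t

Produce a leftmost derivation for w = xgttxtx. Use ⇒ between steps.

S⇒xMV⇒xgKKV⇒xgtKV⇒xgtVxV⇒xgttxV⇒xgttxM⇒xgttxS⇒xgttxtS⇒xgttxtx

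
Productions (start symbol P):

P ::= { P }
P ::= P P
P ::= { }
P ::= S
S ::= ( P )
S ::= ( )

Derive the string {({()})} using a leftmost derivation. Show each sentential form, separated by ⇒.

P⇒{P}⇒{S}⇒{(P)}⇒{({P})}⇒{({S})}⇒{({()})}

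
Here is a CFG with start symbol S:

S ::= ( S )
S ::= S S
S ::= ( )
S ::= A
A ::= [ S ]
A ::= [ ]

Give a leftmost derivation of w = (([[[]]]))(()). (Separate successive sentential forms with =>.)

S => SS => (S)S => ((S))S => ((A))S => (([S]))S => (([A]))S => (([[S]]))S => (([[A]]))S => (([[[]]]))S => (([[[]]]))(S) => (([[[]]]))(())

S => SS   [S ::= S S]
SS => (S)S   [S ::= ( S )]
(S)S => ((S))S   [S ::= ( S )]
((S))S => ((A))S   [S ::= A]
((A))S => (([S]))S   [A ::= [ S ]]
(([S]))S => (([A]))S   [S ::= A]
(([A]))S => (([[S]]))S   [A ::= [ S ]]
(([[S]]))S => (([[A]]))S   [S ::= A]
(([[A]]))S => (([[[]]]))S   [A ::= [ ]]
(([[[]]]))S => (([[[]]]))(S)   [S ::= ( S )]
(([[[]]]))(S) => (([[[]]]))(())   [S ::= ( )]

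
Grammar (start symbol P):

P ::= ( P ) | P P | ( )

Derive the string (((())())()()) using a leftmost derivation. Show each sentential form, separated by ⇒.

P⇒(P)⇒(PP)⇒(PPP)⇒((P)PP)⇒((PP)PP)⇒(((P)P)PP)⇒(((())P)PP)⇒(((())())PP)⇒(((())())()P)⇒(((())())()())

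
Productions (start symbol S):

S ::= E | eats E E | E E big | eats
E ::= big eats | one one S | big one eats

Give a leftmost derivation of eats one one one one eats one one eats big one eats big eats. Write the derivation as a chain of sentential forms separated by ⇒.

S ⇒ eats E E ⇒ eats one one S E ⇒ eats one one E E ⇒ eats one one one one S E ⇒ eats one one one one eats E E E ⇒ eats one one one one eats one one S E E ⇒ eats one one one one eats one one eats E E ⇒ eats one one one one eats one one eats big one eats E ⇒ eats one one one one eats one one eats big one eats big eats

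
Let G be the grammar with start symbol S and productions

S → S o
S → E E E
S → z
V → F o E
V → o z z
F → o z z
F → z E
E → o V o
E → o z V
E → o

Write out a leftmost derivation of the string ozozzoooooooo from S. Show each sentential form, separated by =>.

S => EEE   [S → E E E]
EEE => oVoEE   [E → o V o]
oVoEE => oFoEoEE   [V → F o E]
oFoEoEE => ozEoEoEE   [F → z E]
ozEoEoEE => ozozVoEoEE   [E → o z V]
ozozVoEoEE => ozozFoEoEoEE   [V → F o E]
ozozFoEoEoEE => ozozzEoEoEoEE   [F → z E]
ozozzEoEoEoEE => ozozzooEoEoEE   [E → o]
ozozzooEoEoEE => ozozzooooEoEE   [E → o]
ozozzooooEoEE => ozozzooooooEE   [E → o]
ozozzooooooEE => ozozzoooooooE   [E → o]
ozozzoooooooE => ozozzoooooooo   [E → o]

S => EEE => oVoEE => oFoEoEE => ozEoEoEE => ozozVoEoEE => ozozFoEoEoEE => ozozzEoEoEoEE => ozozzooEoEoEE => ozozzooooEoEE => ozozzooooooEE => ozozzoooooooE => ozozzoooooooo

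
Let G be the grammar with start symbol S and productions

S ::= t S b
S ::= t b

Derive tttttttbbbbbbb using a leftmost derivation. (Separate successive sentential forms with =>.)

S=>tSb=>ttSbb=>tttSbbb=>ttttSbbbb=>tttttSbbbbb=>ttttttSbbbbbb=>tttttttbbbbbbb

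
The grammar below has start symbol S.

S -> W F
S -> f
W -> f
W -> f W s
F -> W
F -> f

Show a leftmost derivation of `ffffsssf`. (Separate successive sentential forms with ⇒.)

S ⇒ WF   [S -> W F]
WF ⇒ fWsF   [W -> f W s]
fWsF ⇒ ffWssF   [W -> f W s]
ffWssF ⇒ fffWsssF   [W -> f W s]
fffWsssF ⇒ ffffsssF   [W -> f]
ffffsssF ⇒ ffffsssW   [F -> W]
ffffsssW ⇒ ffffsssf   [W -> f]

S ⇒ WF ⇒ fWsF ⇒ ffWssF ⇒ fffWsssF ⇒ ffffsssF ⇒ ffffsssW ⇒ ffffsssf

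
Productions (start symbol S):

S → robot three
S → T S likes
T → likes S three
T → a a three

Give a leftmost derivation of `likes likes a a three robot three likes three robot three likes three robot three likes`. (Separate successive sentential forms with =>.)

S => T S likes   [S → T S likes]
T S likes => likes S three S likes   [T → likes S three]
likes S three S likes => likes T S likes three S likes   [S → T S likes]
likes T S likes three S likes => likes likes S three S likes three S likes   [T → likes S three]
likes likes S three S likes three S likes => likes likes T S likes three S likes three S likes   [S → T S likes]
likes likes T S likes three S likes three S likes => likes likes a a three S likes three S likes three S likes   [T → a a three]
likes likes a a three S likes three S likes three S likes => likes likes a a three robot three likes three S likes three S likes   [S → robot three]
likes likes a a three robot three likes three S likes three S likes => likes likes a a three robot three likes three robot three likes three S likes   [S → robot three]
likes likes a a three robot three likes three robot three likes three S likes => likes likes a a three robot three likes three robot three likes three robot three likes   [S → robot three]

S => T S likes => likes S three S likes => likes T S likes three S likes => likes likes S three S likes three S likes => likes likes T S likes three S likes three S likes => likes likes a a three S likes three S likes three S likes => likes likes a a three robot three likes three S likes three S likes => likes likes a a three robot three likes three robot three likes three S likes => likes likes a a three robot three likes three robot three likes three robot three likes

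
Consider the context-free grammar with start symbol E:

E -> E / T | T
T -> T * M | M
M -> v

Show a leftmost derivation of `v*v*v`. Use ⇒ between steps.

E ⇒ T ⇒ T*M ⇒ T*M*M ⇒ M*M*M ⇒ v*M*M ⇒ v*v*M ⇒ v*v*v

E ⇒ T   [E -> T]
T ⇒ T*M   [T -> T * M]
T*M ⇒ T*M*M   [T -> T * M]
T*M*M ⇒ M*M*M   [T -> M]
M*M*M ⇒ v*M*M   [M -> v]
v*M*M ⇒ v*v*M   [M -> v]
v*v*M ⇒ v*v*v   [M -> v]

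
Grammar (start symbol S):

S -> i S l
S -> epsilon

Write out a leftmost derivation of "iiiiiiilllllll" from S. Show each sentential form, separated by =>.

S => iSl   [S -> i S l]
iSl => iiSll   [S -> i S l]
iiSll => iiiSlll   [S -> i S l]
iiiSlll => iiiiSllll   [S -> i S l]
iiiiSllll => iiiiiSlllll   [S -> i S l]
iiiiiSlllll => iiiiiiSllllll   [S -> i S l]
iiiiiiSllllll => iiiiiiiSlllllll   [S -> i S l]
iiiiiiiSlllllll => iiiiiiilllllll   [S -> epsilon]

S=>iSl=>iiSll=>iiiSlll=>iiiiSllll=>iiiiiSlllll=>iiiiiiSllllll=>iiiiiiiSlllllll=>iiiiiiilllllll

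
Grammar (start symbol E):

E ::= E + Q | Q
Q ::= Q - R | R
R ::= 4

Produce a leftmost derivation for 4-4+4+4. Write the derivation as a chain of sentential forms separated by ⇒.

E⇒E+Q⇒E+Q+Q⇒Q+Q+Q⇒Q-R+Q+Q⇒R-R+Q+Q⇒4-R+Q+Q⇒4-4+Q+Q⇒4-4+R+Q⇒4-4+4+Q⇒4-4+4+R⇒4-4+4+4

E ⇒ E+Q   [E ::= E + Q]
E+Q ⇒ E+Q+Q   [E ::= E + Q]
E+Q+Q ⇒ Q+Q+Q   [E ::= Q]
Q+Q+Q ⇒ Q-R+Q+Q   [Q ::= Q - R]
Q-R+Q+Q ⇒ R-R+Q+Q   [Q ::= R]
R-R+Q+Q ⇒ 4-R+Q+Q   [R ::= 4]
4-R+Q+Q ⇒ 4-4+Q+Q   [R ::= 4]
4-4+Q+Q ⇒ 4-4+R+Q   [Q ::= R]
4-4+R+Q ⇒ 4-4+4+Q   [R ::= 4]
4-4+4+Q ⇒ 4-4+4+R   [Q ::= R]
4-4+4+R ⇒ 4-4+4+4   [R ::= 4]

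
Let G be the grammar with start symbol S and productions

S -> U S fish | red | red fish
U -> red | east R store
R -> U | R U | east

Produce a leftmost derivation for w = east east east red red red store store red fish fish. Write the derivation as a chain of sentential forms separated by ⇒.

S ⇒ U S fish   [S -> U S fish]
U S fish ⇒ east R store S fish   [U -> east R store]
east R store S fish ⇒ east U store S fish   [R -> U]
east U store S fish ⇒ east east R store store S fish   [U -> east R store]
east east R store store S fish ⇒ east east R U store store S fish   [R -> R U]
east east R U store store S fish ⇒ east east R U U store store S fish   [R -> R U]
east east R U U store store S fish ⇒ east east R U U U store store S fish   [R -> R U]
east east R U U U store store S fish ⇒ east east east U U U store store S fish   [R -> east]
east east east U U U store store S fish ⇒ east east east red U U store store S fish   [U -> red]
east east east red U U store store S fish ⇒ east east east red red U store store S fish   [U -> red]
east east east red red U store store S fish ⇒ east east east red red red store store S fish   [U -> red]
east east east red red red store store S fish ⇒ east east east red red red store store red fish fish   [S -> red fish]

S ⇒ U S fish ⇒ east R store S fish ⇒ east U store S fish ⇒ east east R store store S fish ⇒ east east R U store store S fish ⇒ east east R U U store store S fish ⇒ east east R U U U store store S fish ⇒ east east east U U U store store S fish ⇒ east east east red U U store store S fish ⇒ east east east red red U store store S fish ⇒ east east east red red red store store S fish ⇒ east east east red red red store store red fish fish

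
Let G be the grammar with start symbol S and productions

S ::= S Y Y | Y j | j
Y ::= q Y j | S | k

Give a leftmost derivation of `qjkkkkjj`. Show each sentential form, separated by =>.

S => Yj => qYjj => qSjj => qSYYjj => qSYYYYjj => qjYYYYjj => qjkYYYjj => qjkkYYjj => qjkkkYjj => qjkkkkjj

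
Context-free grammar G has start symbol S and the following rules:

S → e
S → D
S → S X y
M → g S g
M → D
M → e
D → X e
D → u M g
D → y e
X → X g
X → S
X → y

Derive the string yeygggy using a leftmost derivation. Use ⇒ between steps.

S⇒SXy⇒DXy⇒yeXy⇒yeXgy⇒yeXggy⇒yeXgggy⇒yeygggy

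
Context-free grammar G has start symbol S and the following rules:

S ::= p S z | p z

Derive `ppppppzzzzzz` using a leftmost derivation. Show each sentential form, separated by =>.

S => pSz => ppSzz => pppSzzz => ppppSzzzz => pppppSzzzzz => ppppppzzzzzz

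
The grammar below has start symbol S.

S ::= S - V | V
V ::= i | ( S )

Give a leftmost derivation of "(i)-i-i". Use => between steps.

S => S-V   [S ::= S - V]
S-V => S-V-V   [S ::= S - V]
S-V-V => V-V-V   [S ::= V]
V-V-V => (S)-V-V   [V ::= ( S )]
(S)-V-V => (V)-V-V   [S ::= V]
(V)-V-V => (i)-V-V   [V ::= i]
(i)-V-V => (i)-i-V   [V ::= i]
(i)-i-V => (i)-i-i   [V ::= i]

S => S-V => S-V-V => V-V-V => (S)-V-V => (V)-V-V => (i)-V-V => (i)-i-V => (i)-i-i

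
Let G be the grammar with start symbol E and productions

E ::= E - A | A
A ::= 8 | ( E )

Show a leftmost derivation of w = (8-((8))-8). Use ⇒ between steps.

E ⇒ A ⇒ (E) ⇒ (E-A) ⇒ (E-A-A) ⇒ (A-A-A) ⇒ (8-A-A) ⇒ (8-(E)-A) ⇒ (8-(A)-A) ⇒ (8-((E))-A) ⇒ (8-((A))-A) ⇒ (8-((8))-A) ⇒ (8-((8))-8)

E ⇒ A   [E ::= A]
A ⇒ (E)   [A ::= ( E )]
(E) ⇒ (E-A)   [E ::= E - A]
(E-A) ⇒ (E-A-A)   [E ::= E - A]
(E-A-A) ⇒ (A-A-A)   [E ::= A]
(A-A-A) ⇒ (8-A-A)   [A ::= 8]
(8-A-A) ⇒ (8-(E)-A)   [A ::= ( E )]
(8-(E)-A) ⇒ (8-(A)-A)   [E ::= A]
(8-(A)-A) ⇒ (8-((E))-A)   [A ::= ( E )]
(8-((E))-A) ⇒ (8-((A))-A)   [E ::= A]
(8-((A))-A) ⇒ (8-((8))-A)   [A ::= 8]
(8-((8))-A) ⇒ (8-((8))-8)   [A ::= 8]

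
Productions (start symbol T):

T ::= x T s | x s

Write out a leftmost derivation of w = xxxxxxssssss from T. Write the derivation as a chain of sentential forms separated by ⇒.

T ⇒ xTs   [T ::= x T s]
xTs ⇒ xxTss   [T ::= x T s]
xxTss ⇒ xxxTsss   [T ::= x T s]
xxxTsss ⇒ xxxxTssss   [T ::= x T s]
xxxxTssss ⇒ xxxxxTsssss   [T ::= x T s]
xxxxxTsssss ⇒ xxxxxxssssss   [T ::= x s]

T ⇒ xTs ⇒ xxTss ⇒ xxxTsss ⇒ xxxxTssss ⇒ xxxxxTsssss ⇒ xxxxxxssssss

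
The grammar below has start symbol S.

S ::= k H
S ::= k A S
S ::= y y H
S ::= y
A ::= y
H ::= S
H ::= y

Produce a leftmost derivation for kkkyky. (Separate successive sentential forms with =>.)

S => kH => kS => kkH => kkS => kkkAS => kkkyS => kkkykH => kkkykS => kkkyky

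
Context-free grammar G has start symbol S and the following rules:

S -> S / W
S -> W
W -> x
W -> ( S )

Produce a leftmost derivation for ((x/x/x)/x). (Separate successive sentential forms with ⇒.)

S ⇒ W ⇒ (S) ⇒ (S/W) ⇒ (W/W) ⇒ ((S)/W) ⇒ ((S/W)/W) ⇒ ((S/W/W)/W) ⇒ ((W/W/W)/W) ⇒ ((x/W/W)/W) ⇒ ((x/x/W)/W) ⇒ ((x/x/x)/W) ⇒ ((x/x/x)/x)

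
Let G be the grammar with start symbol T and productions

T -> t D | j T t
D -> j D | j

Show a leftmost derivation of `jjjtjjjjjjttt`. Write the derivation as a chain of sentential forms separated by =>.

T=>jTt=>jjTtt=>jjjTttt=>jjjtDttt=>jjjtjDttt=>jjjtjjDttt=>jjjtjjjDttt=>jjjtjjjjDttt=>jjjtjjjjjDttt=>jjjtjjjjjjttt

T => jTt   [T -> j T t]
jTt => jjTtt   [T -> j T t]
jjTtt => jjjTttt   [T -> j T t]
jjjTttt => jjjtDttt   [T -> t D]
jjjtDttt => jjjtjDttt   [D -> j D]
jjjtjDttt => jjjtjjDttt   [D -> j D]
jjjtjjDttt => jjjtjjjDttt   [D -> j D]
jjjtjjjDttt => jjjtjjjjDttt   [D -> j D]
jjjtjjjjDttt => jjjtjjjjjDttt   [D -> j D]
jjjtjjjjjDttt => jjjtjjjjjjttt   [D -> j]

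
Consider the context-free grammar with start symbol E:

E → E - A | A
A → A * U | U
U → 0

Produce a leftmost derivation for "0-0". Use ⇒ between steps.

E ⇒ E-A ⇒ A-A ⇒ U-A ⇒ 0-A ⇒ 0-U ⇒ 0-0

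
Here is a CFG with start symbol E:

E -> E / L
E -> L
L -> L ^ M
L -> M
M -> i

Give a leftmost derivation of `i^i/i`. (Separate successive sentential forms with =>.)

E=>E/L=>L/L=>L^M/L=>M^M/L=>i^M/L=>i^i/L=>i^i/M=>i^i/i

E => E/L   [E -> E / L]
E/L => L/L   [E -> L]
L/L => L^M/L   [L -> L ^ M]
L^M/L => M^M/L   [L -> M]
M^M/L => i^M/L   [M -> i]
i^M/L => i^i/L   [M -> i]
i^i/L => i^i/M   [L -> M]
i^i/M => i^i/i   [M -> i]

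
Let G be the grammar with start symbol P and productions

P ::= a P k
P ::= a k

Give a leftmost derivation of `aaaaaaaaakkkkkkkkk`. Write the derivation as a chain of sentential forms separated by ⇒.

P⇒aPk⇒aaPkk⇒aaaPkkk⇒aaaaPkkkk⇒aaaaaPkkkkk⇒aaaaaaPkkkkkk⇒aaaaaaaPkkkkkkk⇒aaaaaaaaPkkkkkkkk⇒aaaaaaaaakkkkkkkkk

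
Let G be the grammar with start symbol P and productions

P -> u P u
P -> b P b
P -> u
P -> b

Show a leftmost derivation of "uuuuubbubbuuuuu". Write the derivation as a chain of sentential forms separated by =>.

P=>uPu=>uuPuu=>uuuPuuu=>uuuuPuuuu=>uuuuuPuuuuu=>uuuuubPbuuuuu=>uuuuubbPbbuuuuu=>uuuuubbubbuuuuu

P => uPu   [P -> u P u]
uPu => uuPuu   [P -> u P u]
uuPuu => uuuPuuu   [P -> u P u]
uuuPuuu => uuuuPuuuu   [P -> u P u]
uuuuPuuuu => uuuuuPuuuuu   [P -> u P u]
uuuuuPuuuuu => uuuuubPbuuuuu   [P -> b P b]
uuuuubPbuuuuu => uuuuubbPbbuuuuu   [P -> b P b]
uuuuubbPbbuuuuu => uuuuubbubbuuuuu   [P -> u]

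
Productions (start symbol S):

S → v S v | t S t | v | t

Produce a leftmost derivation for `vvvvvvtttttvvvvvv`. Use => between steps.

S => vSv   [S → v S v]
vSv => vvSvv   [S → v S v]
vvSvv => vvvSvvv   [S → v S v]
vvvSvvv => vvvvSvvvv   [S → v S v]
vvvvSvvvv => vvvvvSvvvvv   [S → v S v]
vvvvvSvvvvv => vvvvvvSvvvvvv   [S → v S v]
vvvvvvSvvvvvv => vvvvvvtStvvvvvv   [S → t S t]
vvvvvvtStvvvvvv => vvvvvvttSttvvvvvv   [S → t S t]
vvvvvvttSttvvvvvv => vvvvvvtttttvvvvvv   [S → t]

S => vSv => vvSvv => vvvSvvv => vvvvSvvvv => vvvvvSvvvvv => vvvvvvSvvvvvv => vvvvvvtStvvvvvv => vvvvvvttSttvvvvvv => vvvvvvtttttvvvvvv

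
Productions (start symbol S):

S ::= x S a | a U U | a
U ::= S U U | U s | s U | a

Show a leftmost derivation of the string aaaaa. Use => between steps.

S => aUU => aSUUU => aaUUU => aaaUU => aaaaU => aaaaa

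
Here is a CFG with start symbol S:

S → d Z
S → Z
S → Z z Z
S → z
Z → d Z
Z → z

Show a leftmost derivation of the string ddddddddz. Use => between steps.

S => dZ   [S → d Z]
dZ => ddZ   [Z → d Z]
ddZ => dddZ   [Z → d Z]
dddZ => ddddZ   [Z → d Z]
ddddZ => dddddZ   [Z → d Z]
dddddZ => ddddddZ   [Z → d Z]
ddddddZ => dddddddZ   [Z → d Z]
dddddddZ => ddddddddZ   [Z → d Z]
ddddddddZ => ddddddddz   [Z → z]

S => dZ => ddZ => dddZ => ddddZ => dddddZ => ddddddZ => dddddddZ => ddddddddZ => ddddddddz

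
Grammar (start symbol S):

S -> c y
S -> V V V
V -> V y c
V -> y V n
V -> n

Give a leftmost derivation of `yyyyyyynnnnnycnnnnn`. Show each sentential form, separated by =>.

S => VVV => yVnVV => yyVnnVV => yyyVnnnVV => yyyVycnnnVV => yyyyVnycnnnVV => yyyyyVnnycnnnVV => yyyyyyVnnnycnnnVV => yyyyyyyVnnnnycnnnVV => yyyyyyynnnnnycnnnVV => yyyyyyynnnnnycnnnnV => yyyyyyynnnnnycnnnnn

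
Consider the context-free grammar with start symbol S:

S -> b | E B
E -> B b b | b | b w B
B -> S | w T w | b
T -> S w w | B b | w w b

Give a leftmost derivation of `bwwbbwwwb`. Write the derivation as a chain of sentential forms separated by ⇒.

S ⇒ EB   [S -> E B]
EB ⇒ bwBB   [E -> b w B]
bwBB ⇒ bwwTwB   [B -> w T w]
bwwTwB ⇒ bwwSwwwB   [T -> S w w]
bwwSwwwB ⇒ bwwEBwwwB   [S -> E B]
bwwEBwwwB ⇒ bwwbBwwwB   [E -> b]
bwwbBwwwB ⇒ bwwbbwwwB   [B -> b]
bwwbbwwwB ⇒ bwwbbwwwS   [B -> S]
bwwbbwwwS ⇒ bwwbbwwwb   [S -> b]

S ⇒ EB ⇒ bwBB ⇒ bwwTwB ⇒ bwwSwwwB ⇒ bwwEBwwwB ⇒ bwwbBwwwB ⇒ bwwbbwwwB ⇒ bwwbbwwwS ⇒ bwwbbwwwb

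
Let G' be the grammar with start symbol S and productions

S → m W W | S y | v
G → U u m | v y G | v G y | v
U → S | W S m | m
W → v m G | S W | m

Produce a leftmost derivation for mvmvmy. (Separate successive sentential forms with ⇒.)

S ⇒ Sy   [S → S y]
Sy ⇒ mWWy   [S → m W W]
mWWy ⇒ mvmGWy   [W → v m G]
mvmGWy ⇒ mvmvWy   [G → v]
mvmvWy ⇒ mvmvmy   [W → m]

S ⇒ Sy ⇒ mWWy ⇒ mvmGWy ⇒ mvmvWy ⇒ mvmvmy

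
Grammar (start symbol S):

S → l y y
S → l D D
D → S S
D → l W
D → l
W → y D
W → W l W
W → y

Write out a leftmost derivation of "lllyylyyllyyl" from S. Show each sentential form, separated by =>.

S => lDD   [S → l D D]
lDD => lSSD   [D → S S]
lSSD => llDDSD   [S → l D D]
llDDSD => llSSDSD   [D → S S]
llSSDSD => lllyySDSD   [S → l y y]
lllyySDSD => lllyylyyDSD   [S → l y y]
lllyylyyDSD => lllyylyylSD   [D → l]
lllyylyylSD => lllyylyyllyyD   [S → l y y]
lllyylyyllyyD => lllyylyyllyyl   [D → l]

S=>lDD=>lSSD=>llDDSD=>llSSDSD=>lllyySDSD=>lllyylyyDSD=>lllyylyylSD=>lllyylyyllyyD=>lllyylyyllyyl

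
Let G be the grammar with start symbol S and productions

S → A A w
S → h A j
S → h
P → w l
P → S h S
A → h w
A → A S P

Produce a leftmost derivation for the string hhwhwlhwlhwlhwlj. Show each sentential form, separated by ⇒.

S ⇒ hAj ⇒ hASPj ⇒ hASPSPj ⇒ hASPSPSPj ⇒ hASPSPSPSPj ⇒ hhwSPSPSPSPj ⇒ hhwhPSPSPSPj ⇒ hhwhwlSPSPSPj ⇒ hhwhwlhPSPSPj ⇒ hhwhwlhwlSPSPj ⇒ hhwhwlhwlhPSPj ⇒ hhwhwlhwlhwlSPj ⇒ hhwhwlhwlhwlhPj ⇒ hhwhwlhwlhwlhwlj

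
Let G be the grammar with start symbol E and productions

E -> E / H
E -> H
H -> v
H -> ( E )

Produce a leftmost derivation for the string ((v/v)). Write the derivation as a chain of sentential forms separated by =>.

E => H => (E) => (H) => ((E)) => ((E/H)) => ((H/H)) => ((v/H)) => ((v/v))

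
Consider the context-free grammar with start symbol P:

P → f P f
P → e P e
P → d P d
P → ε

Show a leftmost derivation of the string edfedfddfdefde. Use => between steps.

P => ePe => edPde => edfPfde => edfePefde => edfedPdefde => edfedfPfdefde => edfedfdPdfdefde => edfedfddfdefde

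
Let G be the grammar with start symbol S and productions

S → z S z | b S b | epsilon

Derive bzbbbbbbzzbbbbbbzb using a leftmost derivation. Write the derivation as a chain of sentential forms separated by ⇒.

S⇒bSb⇒bzSzb⇒bzbSbzb⇒bzbbSbbzb⇒bzbbbSbbbzb⇒bzbbbbSbbbbzb⇒bzbbbbbSbbbbbzb⇒bzbbbbbbSbbbbbbzb⇒bzbbbbbbzSzbbbbbbzb⇒bzbbbbbbzzbbbbbbzb

S ⇒ bSb   [S → b S b]
bSb ⇒ bzSzb   [S → z S z]
bzSzb ⇒ bzbSbzb   [S → b S b]
bzbSbzb ⇒ bzbbSbbzb   [S → b S b]
bzbbSbbzb ⇒ bzbbbSbbbzb   [S → b S b]
bzbbbSbbbzb ⇒ bzbbbbSbbbbzb   [S → b S b]
bzbbbbSbbbbzb ⇒ bzbbbbbSbbbbbzb   [S → b S b]
bzbbbbbSbbbbbzb ⇒ bzbbbbbbSbbbbbbzb   [S → b S b]
bzbbbbbbSbbbbbbzb ⇒ bzbbbbbbzSzbbbbbbzb   [S → z S z]
bzbbbbbbzSzbbbbbbzb ⇒ bzbbbbbbzzbbbbbbzb   [S → epsilon]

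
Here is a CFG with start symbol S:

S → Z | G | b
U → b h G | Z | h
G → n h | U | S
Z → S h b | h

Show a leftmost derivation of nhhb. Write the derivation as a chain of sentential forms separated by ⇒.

S ⇒ G   [S → G]
G ⇒ U   [G → U]
U ⇒ Z   [U → Z]
Z ⇒ Shb   [Z → S h b]
Shb ⇒ Ghb   [S → G]
Ghb ⇒ nhhb   [G → n h]

S⇒G⇒U⇒Z⇒Shb⇒Ghb⇒nhhb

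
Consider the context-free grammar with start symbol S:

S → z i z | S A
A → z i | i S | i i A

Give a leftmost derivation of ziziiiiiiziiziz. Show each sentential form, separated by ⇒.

S ⇒ SA   [S → S A]
SA ⇒ SAA   [S → S A]
SAA ⇒ zizAA   [S → z i z]
zizAA ⇒ ziziiAA   [A → i i A]
ziziiAA ⇒ ziziiiiAA   [A → i i A]
ziziiiiAA ⇒ ziziiiiiiAA   [A → i i A]
ziziiiiiiAA ⇒ ziziiiiiiziA   [A → z i]
ziziiiiiiziA ⇒ ziziiiiiiziiS   [A → i S]
ziziiiiiiziiS ⇒ ziziiiiiiziiziz   [S → z i z]

S ⇒ SA ⇒ SAA ⇒ zizAA ⇒ ziziiAA ⇒ ziziiiiAA ⇒ ziziiiiiiAA ⇒ ziziiiiiiziA ⇒ ziziiiiiiziiS ⇒ ziziiiiiiziiziz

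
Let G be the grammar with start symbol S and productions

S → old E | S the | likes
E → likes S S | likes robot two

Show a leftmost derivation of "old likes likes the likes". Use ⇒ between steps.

S ⇒ old E   [S → old E]
old E ⇒ old likes S S   [E → likes S S]
old likes S S ⇒ old likes S the S   [S → S the]
old likes S the S ⇒ old likes likes the S   [S → likes]
old likes likes the S ⇒ old likes likes the likes   [S → likes]

S ⇒ old E ⇒ old likes S S ⇒ old likes S the S ⇒ old likes likes the S ⇒ old likes likes the likes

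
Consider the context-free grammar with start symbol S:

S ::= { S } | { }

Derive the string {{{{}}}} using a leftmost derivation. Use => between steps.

S => {S} => {{S}} => {{{S}}} => {{{{}}}}

S => {S}   [S ::= { S }]
{S} => {{S}}   [S ::= { S }]
{{S}} => {{{S}}}   [S ::= { S }]
{{{S}}} => {{{{}}}}   [S ::= { }]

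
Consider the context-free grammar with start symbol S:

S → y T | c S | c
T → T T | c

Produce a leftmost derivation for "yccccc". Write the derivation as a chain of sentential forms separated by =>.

S=>yT=>yTT=>yTTT=>yTTTT=>yTTTTT=>ycTTTT=>yccTTT=>ycccTT=>yccccT=>yccccc

S => yT   [S → y T]
yT => yTT   [T → T T]
yTT => yTTT   [T → T T]
yTTT => yTTTT   [T → T T]
yTTTT => yTTTTT   [T → T T]
yTTTTT => ycTTTT   [T → c]
ycTTTT => yccTTT   [T → c]
yccTTT => ycccTT   [T → c]
ycccTT => yccccT   [T → c]
yccccT => yccccc   [T → c]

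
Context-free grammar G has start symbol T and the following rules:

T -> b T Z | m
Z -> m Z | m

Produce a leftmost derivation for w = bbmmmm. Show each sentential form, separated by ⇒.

T ⇒ bTZ ⇒ bbTZZ ⇒ bbmZZ ⇒ bbmmZ ⇒ bbmmmZ ⇒ bbmmmm

T ⇒ bTZ   [T -> b T Z]
bTZ ⇒ bbTZZ   [T -> b T Z]
bbTZZ ⇒ bbmZZ   [T -> m]
bbmZZ ⇒ bbmmZ   [Z -> m]
bbmmZ ⇒ bbmmmZ   [Z -> m Z]
bbmmmZ ⇒ bbmmmm   [Z -> m]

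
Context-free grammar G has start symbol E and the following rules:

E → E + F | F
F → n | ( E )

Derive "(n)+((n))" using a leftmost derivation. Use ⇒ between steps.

E ⇒ E+F   [E → E + F]
E+F ⇒ F+F   [E → F]
F+F ⇒ (E)+F   [F → ( E )]
(E)+F ⇒ (F)+F   [E → F]
(F)+F ⇒ (n)+F   [F → n]
(n)+F ⇒ (n)+(E)   [F → ( E )]
(n)+(E) ⇒ (n)+(F)   [E → F]
(n)+(F) ⇒ (n)+((E))   [F → ( E )]
(n)+((E)) ⇒ (n)+((F))   [E → F]
(n)+((F)) ⇒ (n)+((n))   [F → n]

E ⇒ E+F ⇒ F+F ⇒ (E)+F ⇒ (F)+F ⇒ (n)+F ⇒ (n)+(E) ⇒ (n)+(F) ⇒ (n)+((E)) ⇒ (n)+((F)) ⇒ (n)+((n))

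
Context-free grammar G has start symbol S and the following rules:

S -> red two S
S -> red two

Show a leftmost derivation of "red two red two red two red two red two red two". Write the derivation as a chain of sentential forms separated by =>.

S => red two S => red two red two S => red two red two red two S => red two red two red two red two S => red two red two red two red two red two S => red two red two red two red two red two red two

S => red two S   [S -> red two S]
red two S => red two red two S   [S -> red two S]
red two red two S => red two red two red two S   [S -> red two S]
red two red two red two S => red two red two red two red two S   [S -> red two S]
red two red two red two red two S => red two red two red two red two red two S   [S -> red two S]
red two red two red two red two red two S => red two red two red two red two red two red two   [S -> red two]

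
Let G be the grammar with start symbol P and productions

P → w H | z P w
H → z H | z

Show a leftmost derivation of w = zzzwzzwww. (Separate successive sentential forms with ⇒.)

P⇒zPw⇒zzPww⇒zzzPwww⇒zzzwHwww⇒zzzwzHwww⇒zzzwzzwww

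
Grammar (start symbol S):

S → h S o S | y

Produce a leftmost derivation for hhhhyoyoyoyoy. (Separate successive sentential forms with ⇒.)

S ⇒ hSoS ⇒ hhSoSoS ⇒ hhhSoSoSoS ⇒ hhhhSoSoSoSoS ⇒ hhhhyoSoSoSoS ⇒ hhhhyoyoSoSoS ⇒ hhhhyoyoyoSoS ⇒ hhhhyoyoyoyoS ⇒ hhhhyoyoyoyoy

S ⇒ hSoS   [S → h S o S]
hSoS ⇒ hhSoSoS   [S → h S o S]
hhSoSoS ⇒ hhhSoSoSoS   [S → h S o S]
hhhSoSoSoS ⇒ hhhhSoSoSoSoS   [S → h S o S]
hhhhSoSoSoSoS ⇒ hhhhyoSoSoSoS   [S → y]
hhhhyoSoSoSoS ⇒ hhhhyoyoSoSoS   [S → y]
hhhhyoyoSoSoS ⇒ hhhhyoyoyoSoS   [S → y]
hhhhyoyoyoSoS ⇒ hhhhyoyoyoyoS   [S → y]
hhhhyoyoyoyoS ⇒ hhhhyoyoyoyoy   [S → y]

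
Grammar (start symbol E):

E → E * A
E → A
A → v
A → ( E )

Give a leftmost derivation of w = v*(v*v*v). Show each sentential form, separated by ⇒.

E ⇒ E*A   [E → E * A]
E*A ⇒ A*A   [E → A]
A*A ⇒ v*A   [A → v]
v*A ⇒ v*(E)   [A → ( E )]
v*(E) ⇒ v*(E*A)   [E → E * A]
v*(E*A) ⇒ v*(E*A*A)   [E → E * A]
v*(E*A*A) ⇒ v*(A*A*A)   [E → A]
v*(A*A*A) ⇒ v*(v*A*A)   [A → v]
v*(v*A*A) ⇒ v*(v*v*A)   [A → v]
v*(v*v*A) ⇒ v*(v*v*v)   [A → v]

E⇒E*A⇒A*A⇒v*A⇒v*(E)⇒v*(E*A)⇒v*(E*A*A)⇒v*(A*A*A)⇒v*(v*A*A)⇒v*(v*v*A)⇒v*(v*v*v)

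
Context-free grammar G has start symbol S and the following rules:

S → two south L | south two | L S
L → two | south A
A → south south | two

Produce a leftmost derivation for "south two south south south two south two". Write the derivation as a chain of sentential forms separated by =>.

S => L S => south A S => south two S => south two L S => south two south A S => south two south south south S => south two south south south L S => south two south south south two S => south two south south south two south two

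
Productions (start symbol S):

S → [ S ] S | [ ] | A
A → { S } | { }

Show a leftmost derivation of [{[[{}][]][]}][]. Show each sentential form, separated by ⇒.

S ⇒ [S]S   [S → [ S ] S]
[S]S ⇒ [A]S   [S → A]
[A]S ⇒ [{S}]S   [A → { S }]
[{S}]S ⇒ [{[S]S}]S   [S → [ S ] S]
[{[S]S}]S ⇒ [{[[S]S]S}]S   [S → [ S ] S]
[{[[S]S]S}]S ⇒ [{[[A]S]S}]S   [S → A]
[{[[A]S]S}]S ⇒ [{[[{}]S]S}]S   [A → { }]
[{[[{}]S]S}]S ⇒ [{[[{}][]]S}]S   [S → [ ]]
[{[[{}][]]S}]S ⇒ [{[[{}][]][]}]S   [S → [ ]]
[{[[{}][]][]}]S ⇒ [{[[{}][]][]}][]   [S → [ ]]

S ⇒ [S]S ⇒ [A]S ⇒ [{S}]S ⇒ [{[S]S}]S ⇒ [{[[S]S]S}]S ⇒ [{[[A]S]S}]S ⇒ [{[[{}]S]S}]S ⇒ [{[[{}][]]S}]S ⇒ [{[[{}][]][]}]S ⇒ [{[[{}][]][]}][]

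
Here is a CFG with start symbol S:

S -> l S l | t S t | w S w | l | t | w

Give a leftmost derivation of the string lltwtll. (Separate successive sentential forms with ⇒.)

S⇒lSl⇒llSll⇒lltStll⇒lltwtll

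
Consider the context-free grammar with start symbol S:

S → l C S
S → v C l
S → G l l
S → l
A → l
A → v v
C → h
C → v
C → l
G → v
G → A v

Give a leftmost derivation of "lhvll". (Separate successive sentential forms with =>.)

S => lCS => lhS => lhvCl => lhvll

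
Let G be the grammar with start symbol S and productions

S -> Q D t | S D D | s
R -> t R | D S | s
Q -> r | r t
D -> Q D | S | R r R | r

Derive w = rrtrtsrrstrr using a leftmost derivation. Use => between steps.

S => SDD => QDtDD => rDtDD => rQDtDD => rrtDtDD => rrtQDtDD => rrtrtDtDD => rrtrtRrRtDD => rrtrtsrRtDD => rrtrtsrDStDD => rrtrtsrrStDD => rrtrtsrrstDD => rrtrtsrrstrD => rrtrtsrrstrr

S => SDD   [S -> S D D]
SDD => QDtDD   [S -> Q D t]
QDtDD => rDtDD   [Q -> r]
rDtDD => rQDtDD   [D -> Q D]
rQDtDD => rrtDtDD   [Q -> r t]
rrtDtDD => rrtQDtDD   [D -> Q D]
rrtQDtDD => rrtrtDtDD   [Q -> r t]
rrtrtDtDD => rrtrtRrRtDD   [D -> R r R]
rrtrtRrRtDD => rrtrtsrRtDD   [R -> s]
rrtrtsrRtDD => rrtrtsrDStDD   [R -> D S]
rrtrtsrDStDD => rrtrtsrrStDD   [D -> r]
rrtrtsrrStDD => rrtrtsrrstDD   [S -> s]
rrtrtsrrstDD => rrtrtsrrstrD   [D -> r]
rrtrtsrrstrD => rrtrtsrrstrr   [D -> r]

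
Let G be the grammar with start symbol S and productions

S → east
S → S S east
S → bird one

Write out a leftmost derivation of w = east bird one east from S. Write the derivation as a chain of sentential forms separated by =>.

S => S S east => east S east => east bird one east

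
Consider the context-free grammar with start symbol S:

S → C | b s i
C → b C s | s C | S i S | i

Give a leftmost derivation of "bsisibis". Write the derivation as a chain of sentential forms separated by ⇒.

S ⇒ C   [S → C]
C ⇒ SiS   [C → S i S]
SiS ⇒ CiS   [S → C]
CiS ⇒ bCsiS   [C → b C s]
bCsiS ⇒ bsCsiS   [C → s C]
bsCsiS ⇒ bsisiS   [C → i]
bsisiS ⇒ bsisiC   [S → C]
bsisiC ⇒ bsisibCs   [C → b C s]
bsisibCs ⇒ bsisibis   [C → i]

S ⇒ C ⇒ SiS ⇒ CiS ⇒ bCsiS ⇒ bsCsiS ⇒ bsisiS ⇒ bsisiC ⇒ bsisibCs ⇒ bsisibis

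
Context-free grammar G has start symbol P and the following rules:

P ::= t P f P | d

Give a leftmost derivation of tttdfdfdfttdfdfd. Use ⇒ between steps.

P ⇒ tPfP ⇒ ttPfPfP ⇒ tttPfPfPfP ⇒ tttdfPfPfP ⇒ tttdfdfPfP ⇒ tttdfdfdfP ⇒ tttdfdfdftPfP ⇒ tttdfdfdfttPfPfP ⇒ tttdfdfdfttdfPfP ⇒ tttdfdfdfttdfdfP ⇒ tttdfdfdfttdfdfd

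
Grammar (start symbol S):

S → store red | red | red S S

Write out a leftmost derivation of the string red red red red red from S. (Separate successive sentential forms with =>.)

S => red S S => red red S => red red red S S => red red red red S => red red red red red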